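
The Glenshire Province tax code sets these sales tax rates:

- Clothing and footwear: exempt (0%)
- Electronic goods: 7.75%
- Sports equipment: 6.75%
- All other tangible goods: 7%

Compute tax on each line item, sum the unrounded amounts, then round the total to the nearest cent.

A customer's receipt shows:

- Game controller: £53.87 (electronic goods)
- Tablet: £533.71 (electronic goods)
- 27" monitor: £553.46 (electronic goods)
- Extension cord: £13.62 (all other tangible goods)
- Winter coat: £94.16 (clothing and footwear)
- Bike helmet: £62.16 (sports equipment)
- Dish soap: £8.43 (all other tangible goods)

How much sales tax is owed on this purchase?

Game controller £53.87: electronic goods → 7.75% → £4.174925
Tablet £533.71: electronic goods → 7.75% → £41.362525
27" monitor £553.46: electronic goods → 7.75% → £42.89315
Extension cord £13.62: all other tangible goods → 7% → £0.9534
Winter coat £94.16: clothing and footwear → 0% → £0.00
Bike helmet £62.16: sports equipment → 6.75% → £4.1958
Dish soap £8.43: all other tangible goods → 7% → £0.5901
Unrounded tax sum = £94.1699 → £94.17

£94.17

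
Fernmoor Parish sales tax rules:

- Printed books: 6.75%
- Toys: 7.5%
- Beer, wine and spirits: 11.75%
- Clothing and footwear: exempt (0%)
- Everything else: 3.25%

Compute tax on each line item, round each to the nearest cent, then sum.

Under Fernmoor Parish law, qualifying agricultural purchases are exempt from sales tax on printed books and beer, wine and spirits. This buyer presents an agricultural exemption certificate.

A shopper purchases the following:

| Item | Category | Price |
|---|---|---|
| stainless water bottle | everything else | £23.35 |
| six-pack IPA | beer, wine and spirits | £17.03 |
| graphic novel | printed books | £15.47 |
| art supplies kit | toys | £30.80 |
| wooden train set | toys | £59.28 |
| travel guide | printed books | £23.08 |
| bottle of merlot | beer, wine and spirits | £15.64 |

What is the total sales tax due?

Stainless water bottle £23.35: everything else → 3.25% → £0.76
Six-pack IPA £17.03: beer, wine and spirits, buyer-exempt → 0% → £0.00
Graphic novel £15.47: printed books, buyer-exempt → 0% → £0.00
Art supplies kit £30.80: toys → 7.5% → £2.31
Wooden train set £59.28: toys → 7.5% → £4.45
Travel guide £23.08: printed books, buyer-exempt → 0% → £0.00
Bottle of merlot £15.64: beer, wine and spirits, buyer-exempt → 0% → £0.00
Total tax = £0.76 + £2.31 + £4.45 = £7.52

£7.52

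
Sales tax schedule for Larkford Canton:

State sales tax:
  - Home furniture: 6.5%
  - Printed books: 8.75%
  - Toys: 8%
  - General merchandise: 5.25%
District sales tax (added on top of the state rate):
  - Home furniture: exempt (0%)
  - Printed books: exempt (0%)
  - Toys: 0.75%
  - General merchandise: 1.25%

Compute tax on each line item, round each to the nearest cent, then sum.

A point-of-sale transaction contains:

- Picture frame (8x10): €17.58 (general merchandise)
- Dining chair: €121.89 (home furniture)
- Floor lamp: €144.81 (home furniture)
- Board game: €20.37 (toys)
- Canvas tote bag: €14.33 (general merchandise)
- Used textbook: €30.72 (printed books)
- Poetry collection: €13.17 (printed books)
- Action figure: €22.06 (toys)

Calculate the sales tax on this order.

€26.95

Picture frame (8x10) €17.58: general merchandise → 5.25% + 1.25% district = 6.5% → €1.14
Dining chair €121.89: home furniture → 6.5% + 0% district = 6.5% → €7.92
Floor lamp €144.81: home furniture → 6.5% + 0% district = 6.5% → €9.41
Board game €20.37: toys → 8% + 0.75% district = 8.75% → €1.78
Canvas tote bag €14.33: general merchandise → 5.25% + 1.25% district = 6.5% → €0.93
Used textbook €30.72: printed books → 8.75% + 0% district = 8.75% → €2.69
Poetry collection €13.17: printed books → 8.75% + 0% district = 8.75% → €1.15
Action figure €22.06: toys → 8% + 0.75% district = 8.75% → €1.93
Total tax = €1.14 + €7.92 + €9.41 + €1.78 + €0.93 + €2.69 + €1.15 + €1.93 = €26.95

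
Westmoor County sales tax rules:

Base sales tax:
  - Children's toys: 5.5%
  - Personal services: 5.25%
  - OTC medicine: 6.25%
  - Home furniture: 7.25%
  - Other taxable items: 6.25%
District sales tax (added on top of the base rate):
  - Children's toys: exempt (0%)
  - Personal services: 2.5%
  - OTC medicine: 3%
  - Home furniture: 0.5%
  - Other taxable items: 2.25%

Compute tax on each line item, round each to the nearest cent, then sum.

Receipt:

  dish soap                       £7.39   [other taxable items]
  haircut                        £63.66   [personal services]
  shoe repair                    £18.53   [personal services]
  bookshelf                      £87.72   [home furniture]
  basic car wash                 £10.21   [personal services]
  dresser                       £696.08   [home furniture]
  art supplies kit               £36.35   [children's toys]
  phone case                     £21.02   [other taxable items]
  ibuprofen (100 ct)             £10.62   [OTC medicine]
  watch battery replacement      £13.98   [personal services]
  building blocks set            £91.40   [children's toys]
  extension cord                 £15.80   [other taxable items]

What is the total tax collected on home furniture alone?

£60.75

Bookshelf £87.72: home furniture → 7.25% + 0.5% district = 7.75% → £6.80
Dresser £696.08: home furniture → 7.25% + 0.5% district = 7.75% → £53.95
Tax on home furniture = £6.80 + £53.95 = £60.75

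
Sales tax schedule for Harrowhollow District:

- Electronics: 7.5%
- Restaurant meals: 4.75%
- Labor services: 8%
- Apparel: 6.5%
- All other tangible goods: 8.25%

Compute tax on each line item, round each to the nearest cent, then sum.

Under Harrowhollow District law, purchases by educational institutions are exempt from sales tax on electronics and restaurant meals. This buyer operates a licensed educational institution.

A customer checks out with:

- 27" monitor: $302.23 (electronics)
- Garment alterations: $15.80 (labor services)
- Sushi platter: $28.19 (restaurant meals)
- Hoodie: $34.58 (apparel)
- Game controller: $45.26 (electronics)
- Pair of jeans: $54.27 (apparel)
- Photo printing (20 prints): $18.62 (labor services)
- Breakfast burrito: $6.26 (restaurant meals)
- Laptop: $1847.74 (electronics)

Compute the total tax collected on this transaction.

$8.53

27" monitor $302.23: electronics, buyer-exempt → 0% → $0.00
Garment alterations $15.80: labor services → 8% → $1.26
Sushi platter $28.19: restaurant meals, buyer-exempt → 0% → $0.00
Hoodie $34.58: apparel → 6.5% → $2.25
Game controller $45.26: electronics, buyer-exempt → 0% → $0.00
Pair of jeans $54.27: apparel → 6.5% → $3.53
Photo printing (20 prints) $18.62: labor services → 8% → $1.49
Breakfast burrito $6.26: restaurant meals, buyer-exempt → 0% → $0.00
Laptop $1847.74: electronics, buyer-exempt → 0% → $0.00
Total tax = $1.26 + $2.25 + $3.53 + $1.49 = $8.53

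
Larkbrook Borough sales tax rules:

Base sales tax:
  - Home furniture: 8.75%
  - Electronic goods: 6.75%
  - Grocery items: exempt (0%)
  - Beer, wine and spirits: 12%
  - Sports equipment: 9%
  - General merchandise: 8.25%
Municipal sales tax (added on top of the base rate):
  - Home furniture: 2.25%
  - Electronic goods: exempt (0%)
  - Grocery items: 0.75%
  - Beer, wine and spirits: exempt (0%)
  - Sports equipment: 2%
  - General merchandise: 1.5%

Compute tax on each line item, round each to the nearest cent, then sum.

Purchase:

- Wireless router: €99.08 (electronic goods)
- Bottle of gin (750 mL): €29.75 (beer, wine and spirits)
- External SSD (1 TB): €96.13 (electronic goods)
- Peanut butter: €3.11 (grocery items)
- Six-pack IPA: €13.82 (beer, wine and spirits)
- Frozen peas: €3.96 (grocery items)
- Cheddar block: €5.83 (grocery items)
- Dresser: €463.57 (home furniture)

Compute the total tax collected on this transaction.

Wireless router €99.08: electronic goods → 6.75% + 0% municipal = 6.75% → €6.69
Bottle of gin (750 mL) €29.75: beer, wine and spirits → 12% + 0% municipal = 12% → €3.57
External SSD (1 TB) €96.13: electronic goods → 6.75% + 0% municipal = 6.75% → €6.49
Peanut butter €3.11: grocery items → 0% + 0.75% municipal = 0.75% → €0.02
Six-pack IPA €13.82: beer, wine and spirits → 12% + 0% municipal = 12% → €1.66
Frozen peas €3.96: grocery items → 0% + 0.75% municipal = 0.75% → €0.03
Cheddar block €5.83: grocery items → 0% + 0.75% municipal = 0.75% → €0.04
Dresser €463.57: home furniture → 8.75% + 2.25% municipal = 11% → €50.99
Total tax = €6.69 + €3.57 + €6.49 + €0.02 + €1.66 + €0.03 + €0.04 + €50.99 = €69.49

€69.49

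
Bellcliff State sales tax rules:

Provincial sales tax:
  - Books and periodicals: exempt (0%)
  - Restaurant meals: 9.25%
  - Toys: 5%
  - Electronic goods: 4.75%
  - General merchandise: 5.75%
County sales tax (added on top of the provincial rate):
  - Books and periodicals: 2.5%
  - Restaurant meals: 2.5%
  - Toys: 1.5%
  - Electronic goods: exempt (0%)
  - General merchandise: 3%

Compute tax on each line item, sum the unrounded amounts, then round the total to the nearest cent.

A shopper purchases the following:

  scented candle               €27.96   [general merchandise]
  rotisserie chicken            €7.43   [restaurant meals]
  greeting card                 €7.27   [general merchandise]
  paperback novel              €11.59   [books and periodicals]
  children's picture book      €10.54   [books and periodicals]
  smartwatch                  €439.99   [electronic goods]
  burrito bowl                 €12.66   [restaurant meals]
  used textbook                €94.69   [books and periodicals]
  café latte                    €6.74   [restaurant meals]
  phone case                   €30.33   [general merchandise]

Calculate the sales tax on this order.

€32.71

Scented candle €27.96: general merchandise → 5.75% + 3% county = 8.75% → €2.4465
Rotisserie chicken €7.43: restaurant meals → 9.25% + 2.5% county = 11.75% → €0.873025
Greeting card €7.27: general merchandise → 5.75% + 3% county = 8.75% → €0.636125
Paperback novel €11.59: books and periodicals → 0% + 2.5% county = 2.5% → €0.28975
Children's picture book €10.54: books and periodicals → 0% + 2.5% county = 2.5% → €0.2635
Smartwatch €439.99: electronic goods → 4.75% + 0% county = 4.75% → €20.899525
Burrito bowl €12.66: restaurant meals → 9.25% + 2.5% county = 11.75% → €1.48755
Used textbook €94.69: books and periodicals → 0% + 2.5% county = 2.5% → €2.36725
Café latte €6.74: restaurant meals → 9.25% + 2.5% county = 11.75% → €0.79195
Phone case €30.33: general merchandise → 5.75% + 3% county = 8.75% → €2.653875
Unrounded tax sum = €32.70905 → €32.71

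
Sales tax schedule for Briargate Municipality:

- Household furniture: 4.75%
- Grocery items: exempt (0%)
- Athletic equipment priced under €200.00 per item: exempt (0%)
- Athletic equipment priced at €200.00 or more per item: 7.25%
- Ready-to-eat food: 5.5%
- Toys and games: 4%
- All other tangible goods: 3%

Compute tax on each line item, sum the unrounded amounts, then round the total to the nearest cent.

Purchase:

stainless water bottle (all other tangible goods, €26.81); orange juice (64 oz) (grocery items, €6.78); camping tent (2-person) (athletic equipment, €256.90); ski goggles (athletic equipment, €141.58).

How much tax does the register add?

€19.43

Stainless water bottle €26.81: all other tangible goods → 3% → €0.8043
Orange juice (64 oz) €6.78: grocery items → 0% → €0.00
Camping tent (2-person) €256.90: athletic equipment, €200.00 or more → 7.25% → €18.62525
Ski goggles €141.58: athletic equipment, under €200.00 → 0% → €0.00
Unrounded tax sum = €19.42955 → €19.43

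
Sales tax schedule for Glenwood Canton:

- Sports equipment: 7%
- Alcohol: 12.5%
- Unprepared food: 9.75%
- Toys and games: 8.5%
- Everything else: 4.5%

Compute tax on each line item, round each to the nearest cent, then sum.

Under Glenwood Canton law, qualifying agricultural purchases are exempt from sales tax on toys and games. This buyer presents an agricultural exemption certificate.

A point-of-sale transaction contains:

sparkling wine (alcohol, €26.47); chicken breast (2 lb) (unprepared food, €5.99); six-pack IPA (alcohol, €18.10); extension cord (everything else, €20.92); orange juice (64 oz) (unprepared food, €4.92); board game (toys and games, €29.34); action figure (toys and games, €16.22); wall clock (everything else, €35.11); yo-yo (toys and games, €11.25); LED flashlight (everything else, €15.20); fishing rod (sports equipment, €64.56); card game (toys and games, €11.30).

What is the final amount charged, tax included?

Sparkling wine €26.47: alcohol → 12.5% → €3.31
Chicken breast (2 lb) €5.99: unprepared food → 9.75% → €0.58
Six-pack IPA €18.10: alcohol → 12.5% → €2.26
Extension cord €20.92: everything else → 4.5% → €0.94
Orange juice (64 oz) €4.92: unprepared food → 9.75% → €0.48
Board game €29.34: toys and games, buyer-exempt → 0% → €0.00
Action figure €16.22: toys and games, buyer-exempt → 0% → €0.00
Wall clock €35.11: everything else → 4.5% → €1.58
Yo-yo €11.25: toys and games, buyer-exempt → 0% → €0.00
LED flashlight €15.20: everything else → 4.5% → €0.68
Fishing rod €64.56: sports equipment → 7% → €4.52
Card game €11.30: toys and games, buyer-exempt → 0% → €0.00
Subtotal = €259.38; tax = €14.35; total due = €273.73

€273.73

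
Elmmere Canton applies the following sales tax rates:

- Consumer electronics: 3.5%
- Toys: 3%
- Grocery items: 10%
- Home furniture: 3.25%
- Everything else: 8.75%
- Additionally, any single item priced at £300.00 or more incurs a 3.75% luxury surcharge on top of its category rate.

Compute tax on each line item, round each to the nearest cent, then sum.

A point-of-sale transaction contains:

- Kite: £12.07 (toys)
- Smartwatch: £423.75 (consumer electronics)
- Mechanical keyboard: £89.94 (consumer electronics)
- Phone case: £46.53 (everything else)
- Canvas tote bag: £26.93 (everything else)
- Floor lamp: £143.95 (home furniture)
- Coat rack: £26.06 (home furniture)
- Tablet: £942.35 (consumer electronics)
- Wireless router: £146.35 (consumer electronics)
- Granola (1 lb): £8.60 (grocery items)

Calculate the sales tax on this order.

Kite £12.07: toys → 3% → £0.36
Smartwatch £423.75: consumer electronics → 3.5% + 3.75% surcharge = 7.25% → £30.72
Mechanical keyboard £89.94: consumer electronics → 3.5% → £3.15
Phone case £46.53: everything else → 8.75% → £4.07
Canvas tote bag £26.93: everything else → 8.75% → £2.36
Floor lamp £143.95: home furniture → 3.25% → £4.68
Coat rack £26.06: home furniture → 3.25% → £0.85
Tablet £942.35: consumer electronics → 3.5% + 3.75% surcharge = 7.25% → £68.32
Wireless router £146.35: consumer electronics → 3.5% → £5.12
Granola (1 lb) £8.60: grocery items → 10% → £0.86
Total tax = £0.36 + £30.72 + £3.15 + £4.07 + £2.36 + £4.68 + £0.85 + £68.32 + £5.12 + £0.86 = £120.49

£120.49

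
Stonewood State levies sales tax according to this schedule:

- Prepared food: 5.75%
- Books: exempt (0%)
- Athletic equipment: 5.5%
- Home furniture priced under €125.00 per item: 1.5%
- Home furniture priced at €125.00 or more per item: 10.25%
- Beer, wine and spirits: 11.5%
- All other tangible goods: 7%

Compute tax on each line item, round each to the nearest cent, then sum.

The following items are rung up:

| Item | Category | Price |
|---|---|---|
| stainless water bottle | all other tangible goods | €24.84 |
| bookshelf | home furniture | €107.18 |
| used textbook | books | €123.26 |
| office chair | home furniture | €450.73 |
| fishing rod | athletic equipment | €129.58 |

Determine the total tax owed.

Stainless water bottle €24.84: all other tangible goods → 7% → €1.74
Bookshelf €107.18: home furniture, under €125.00 → 1.5% → €1.61
Used textbook €123.26: books → 0% → €0.00
Office chair €450.73: home furniture, €125.00 or more → 10.25% → €46.20
Fishing rod €129.58: athletic equipment → 5.5% → €7.13
Total tax = €1.74 + €1.61 + €46.20 + €7.13 = €56.68

€56.68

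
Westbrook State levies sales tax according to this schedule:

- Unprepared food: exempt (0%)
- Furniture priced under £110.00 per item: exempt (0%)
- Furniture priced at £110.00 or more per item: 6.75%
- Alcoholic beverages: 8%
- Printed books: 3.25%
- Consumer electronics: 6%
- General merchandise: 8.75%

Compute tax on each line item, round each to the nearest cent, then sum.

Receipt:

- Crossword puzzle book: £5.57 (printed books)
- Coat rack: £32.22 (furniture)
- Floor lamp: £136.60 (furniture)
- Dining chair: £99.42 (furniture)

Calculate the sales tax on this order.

£9.40

Crossword puzzle book £5.57: printed books → 3.25% → £0.18
Coat rack £32.22: furniture, under £110.00 → 0% → £0.00
Floor lamp £136.60: furniture, £110.00 or more → 6.75% → £9.22
Dining chair £99.42: furniture, under £110.00 → 0% → £0.00
Total tax = £0.18 + £9.22 = £9.40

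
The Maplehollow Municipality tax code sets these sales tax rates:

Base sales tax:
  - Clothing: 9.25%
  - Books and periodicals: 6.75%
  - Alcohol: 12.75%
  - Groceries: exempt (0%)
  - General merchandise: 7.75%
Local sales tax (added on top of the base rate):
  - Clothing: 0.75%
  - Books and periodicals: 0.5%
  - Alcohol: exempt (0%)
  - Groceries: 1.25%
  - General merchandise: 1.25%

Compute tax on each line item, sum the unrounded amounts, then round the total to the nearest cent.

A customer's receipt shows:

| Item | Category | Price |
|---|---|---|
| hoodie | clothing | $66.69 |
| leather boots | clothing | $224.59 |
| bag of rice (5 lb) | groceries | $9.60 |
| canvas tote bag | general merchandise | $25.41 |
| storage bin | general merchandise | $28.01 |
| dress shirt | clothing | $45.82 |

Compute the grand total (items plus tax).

Hoodie $66.69: clothing → 9.25% + 0.75% local = 10% → $6.669
Leather boots $224.59: clothing → 9.25% + 0.75% local = 10% → $22.459
Bag of rice (5 lb) $9.60: groceries → 0% + 1.25% local = 1.25% → $0.12
Canvas tote bag $25.41: general merchandise → 7.75% + 1.25% local = 9% → $2.2869
Storage bin $28.01: general merchandise → 7.75% + 1.25% local = 9% → $2.5209
Dress shirt $45.82: clothing → 9.25% + 0.75% local = 10% → $4.582
Subtotal = $400.12; unrounded tax = $38.6378 → $38.64; total due = $438.76

$438.76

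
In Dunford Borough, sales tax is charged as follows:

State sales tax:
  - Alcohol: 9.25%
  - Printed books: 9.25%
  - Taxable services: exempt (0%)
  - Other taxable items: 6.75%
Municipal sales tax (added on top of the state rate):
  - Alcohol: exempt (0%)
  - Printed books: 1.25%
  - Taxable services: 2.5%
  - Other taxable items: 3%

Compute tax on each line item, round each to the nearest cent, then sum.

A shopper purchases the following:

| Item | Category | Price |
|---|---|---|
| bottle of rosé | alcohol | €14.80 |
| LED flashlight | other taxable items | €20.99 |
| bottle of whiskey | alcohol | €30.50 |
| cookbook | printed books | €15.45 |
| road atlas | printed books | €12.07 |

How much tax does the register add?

€9.13

Bottle of rosé €14.80: alcohol → 9.25% + 0% municipal = 9.25% → €1.37
LED flashlight €20.99: other taxable items → 6.75% + 3% municipal = 9.75% → €2.05
Bottle of whiskey €30.50: alcohol → 9.25% + 0% municipal = 9.25% → €2.82
Cookbook €15.45: printed books → 9.25% + 1.25% municipal = 10.5% → €1.62
Road atlas €12.07: printed books → 9.25% + 1.25% municipal = 10.5% → €1.27
Total tax = €1.37 + €2.05 + €2.82 + €1.62 + €1.27 = €9.13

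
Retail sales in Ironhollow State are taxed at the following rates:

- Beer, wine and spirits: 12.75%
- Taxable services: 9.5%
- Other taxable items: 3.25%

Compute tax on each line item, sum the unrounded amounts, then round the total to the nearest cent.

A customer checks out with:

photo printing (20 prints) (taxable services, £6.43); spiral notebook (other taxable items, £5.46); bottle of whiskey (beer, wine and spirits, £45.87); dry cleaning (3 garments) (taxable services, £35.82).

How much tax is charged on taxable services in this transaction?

£4.01

Photo printing (20 prints) £6.43: taxable services → 9.5% → £0.61085
Dry cleaning (3 garments) £35.82: taxable services → 9.5% → £3.4029
Tax on taxable services: unrounded sum = £4.01375 → £4.01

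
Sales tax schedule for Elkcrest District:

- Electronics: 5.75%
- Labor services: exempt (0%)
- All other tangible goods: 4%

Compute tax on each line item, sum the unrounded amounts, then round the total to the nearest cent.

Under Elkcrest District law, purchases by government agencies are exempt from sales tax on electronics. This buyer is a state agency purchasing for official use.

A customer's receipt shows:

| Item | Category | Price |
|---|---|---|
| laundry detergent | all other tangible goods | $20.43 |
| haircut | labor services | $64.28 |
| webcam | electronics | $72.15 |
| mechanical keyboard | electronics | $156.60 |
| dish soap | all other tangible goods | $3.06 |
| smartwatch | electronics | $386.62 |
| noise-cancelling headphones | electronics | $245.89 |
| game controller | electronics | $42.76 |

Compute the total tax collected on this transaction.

$0.94

Laundry detergent $20.43: all other tangible goods → 4% → $0.8172
Haircut $64.28: labor services → 0% → $0.00
Webcam $72.15: electronics, buyer-exempt → 0% → $0.00
Mechanical keyboard $156.60: electronics, buyer-exempt → 0% → $0.00
Dish soap $3.06: all other tangible goods → 4% → $0.1224
Smartwatch $386.62: electronics, buyer-exempt → 0% → $0.00
Noise-cancelling headphones $245.89: electronics, buyer-exempt → 0% → $0.00
Game controller $42.76: electronics, buyer-exempt → 0% → $0.00
Unrounded tax sum = $0.9396 → $0.94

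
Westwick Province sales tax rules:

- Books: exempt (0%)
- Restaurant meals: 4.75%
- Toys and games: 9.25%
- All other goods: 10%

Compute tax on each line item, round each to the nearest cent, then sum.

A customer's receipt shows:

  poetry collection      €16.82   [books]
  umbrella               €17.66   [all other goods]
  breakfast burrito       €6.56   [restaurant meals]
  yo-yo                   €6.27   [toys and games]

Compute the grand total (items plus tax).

€49.97

Poetry collection €16.82: books → 0% → €0.00
Umbrella €17.66: all other goods → 10% → €1.77
Breakfast burrito €6.56: restaurant meals → 4.75% → €0.31
Yo-yo €6.27: toys and games → 9.25% → €0.58
Subtotal = €47.31; tax = €2.66; total due = €49.97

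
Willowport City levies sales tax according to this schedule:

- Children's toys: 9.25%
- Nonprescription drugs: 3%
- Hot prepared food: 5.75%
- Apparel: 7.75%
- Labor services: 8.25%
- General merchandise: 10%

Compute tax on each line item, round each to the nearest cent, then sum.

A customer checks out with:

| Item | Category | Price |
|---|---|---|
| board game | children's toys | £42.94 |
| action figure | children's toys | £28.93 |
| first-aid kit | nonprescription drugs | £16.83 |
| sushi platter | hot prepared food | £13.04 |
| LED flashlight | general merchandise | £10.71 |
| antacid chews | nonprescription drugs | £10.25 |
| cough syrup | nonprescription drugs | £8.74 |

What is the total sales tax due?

£9.54

Board game £42.94: children's toys → 9.25% → £3.97
Action figure £28.93: children's toys → 9.25% → £2.68
First-aid kit £16.83: nonprescription drugs → 3% → £0.50
Sushi platter £13.04: hot prepared food → 5.75% → £0.75
LED flashlight £10.71: general merchandise → 10% → £1.07
Antacid chews £10.25: nonprescription drugs → 3% → £0.31
Cough syrup £8.74: nonprescription drugs → 3% → £0.26
Total tax = £3.97 + £2.68 + £0.50 + £0.75 + £1.07 + £0.31 + £0.26 = £9.54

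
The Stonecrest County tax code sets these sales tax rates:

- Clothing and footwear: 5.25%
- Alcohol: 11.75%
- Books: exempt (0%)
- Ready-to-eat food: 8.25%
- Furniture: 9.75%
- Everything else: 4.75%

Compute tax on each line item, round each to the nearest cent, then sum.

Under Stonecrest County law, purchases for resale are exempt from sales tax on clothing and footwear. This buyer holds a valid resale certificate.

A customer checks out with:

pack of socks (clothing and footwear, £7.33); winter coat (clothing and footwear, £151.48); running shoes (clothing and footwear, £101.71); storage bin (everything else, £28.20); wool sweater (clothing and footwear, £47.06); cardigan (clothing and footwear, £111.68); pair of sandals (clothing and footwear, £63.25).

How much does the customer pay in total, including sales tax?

Pack of socks £7.33: clothing and footwear, buyer-exempt → 0% → £0.00
Winter coat £151.48: clothing and footwear, buyer-exempt → 0% → £0.00
Running shoes £101.71: clothing and footwear, buyer-exempt → 0% → £0.00
Storage bin £28.20: everything else → 4.75% → £1.34
Wool sweater £47.06: clothing and footwear, buyer-exempt → 0% → £0.00
Cardigan £111.68: clothing and footwear, buyer-exempt → 0% → £0.00
Pair of sandals £63.25: clothing and footwear, buyer-exempt → 0% → £0.00
Subtotal = £510.71; tax = £1.34; total due = £512.05

£512.05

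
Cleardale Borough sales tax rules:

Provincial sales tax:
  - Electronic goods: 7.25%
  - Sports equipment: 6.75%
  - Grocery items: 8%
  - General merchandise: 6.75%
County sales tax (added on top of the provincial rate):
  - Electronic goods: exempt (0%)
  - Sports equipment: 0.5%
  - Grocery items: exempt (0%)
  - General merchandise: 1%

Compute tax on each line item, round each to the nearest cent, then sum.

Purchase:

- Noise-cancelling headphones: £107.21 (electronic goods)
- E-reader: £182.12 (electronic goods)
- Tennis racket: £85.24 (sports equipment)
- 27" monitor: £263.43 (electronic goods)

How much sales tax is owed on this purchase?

Noise-cancelling headphones £107.21: electronic goods → 7.25% + 0% county = 7.25% → £7.77
E-reader £182.12: electronic goods → 7.25% + 0% county = 7.25% → £13.20
Tennis racket £85.24: sports equipment → 6.75% + 0.5% county = 7.25% → £6.18
27" monitor £263.43: electronic goods → 7.25% + 0% county = 7.25% → £19.10
Total tax = £7.77 + £13.20 + £6.18 + £19.10 = £46.25

£46.25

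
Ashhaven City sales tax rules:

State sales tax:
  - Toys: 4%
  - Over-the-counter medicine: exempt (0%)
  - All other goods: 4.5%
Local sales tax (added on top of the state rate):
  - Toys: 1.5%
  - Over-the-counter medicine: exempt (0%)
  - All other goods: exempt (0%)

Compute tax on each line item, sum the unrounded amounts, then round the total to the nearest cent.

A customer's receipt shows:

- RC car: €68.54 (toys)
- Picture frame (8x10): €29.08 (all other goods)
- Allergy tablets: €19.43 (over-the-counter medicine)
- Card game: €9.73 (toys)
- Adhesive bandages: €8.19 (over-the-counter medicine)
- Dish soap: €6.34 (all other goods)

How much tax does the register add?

€5.90

RC car €68.54: toys → 4% + 1.5% local = 5.5% → €3.7697
Picture frame (8x10) €29.08: all other goods → 4.5% + 0% local = 4.5% → €1.3086
Allergy tablets €19.43: over-the-counter medicine → 0% + 0% local = 0% → €0.00
Card game €9.73: toys → 4% + 1.5% local = 5.5% → €0.53515
Adhesive bandages €8.19: over-the-counter medicine → 0% + 0% local = 0% → €0.00
Dish soap €6.34: all other goods → 4.5% + 0% local = 4.5% → €0.2853
Unrounded tax sum = €5.89875 → €5.90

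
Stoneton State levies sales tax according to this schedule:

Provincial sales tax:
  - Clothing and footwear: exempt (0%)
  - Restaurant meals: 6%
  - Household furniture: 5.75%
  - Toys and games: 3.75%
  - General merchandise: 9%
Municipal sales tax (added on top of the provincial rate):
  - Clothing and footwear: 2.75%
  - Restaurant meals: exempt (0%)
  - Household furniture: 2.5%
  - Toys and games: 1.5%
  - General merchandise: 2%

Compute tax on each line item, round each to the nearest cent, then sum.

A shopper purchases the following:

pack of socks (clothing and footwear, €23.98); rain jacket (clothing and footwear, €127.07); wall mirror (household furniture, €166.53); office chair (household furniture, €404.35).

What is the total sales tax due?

€51.25

Pack of socks €23.98: clothing and footwear → 0% + 2.75% municipal = 2.75% → €0.66
Rain jacket €127.07: clothing and footwear → 0% + 2.75% municipal = 2.75% → €3.49
Wall mirror €166.53: household furniture → 5.75% + 2.5% municipal = 8.25% → €13.74
Office chair €404.35: household furniture → 5.75% + 2.5% municipal = 8.25% → €33.36
Total tax = €0.66 + €3.49 + €13.74 + €33.36 = €51.25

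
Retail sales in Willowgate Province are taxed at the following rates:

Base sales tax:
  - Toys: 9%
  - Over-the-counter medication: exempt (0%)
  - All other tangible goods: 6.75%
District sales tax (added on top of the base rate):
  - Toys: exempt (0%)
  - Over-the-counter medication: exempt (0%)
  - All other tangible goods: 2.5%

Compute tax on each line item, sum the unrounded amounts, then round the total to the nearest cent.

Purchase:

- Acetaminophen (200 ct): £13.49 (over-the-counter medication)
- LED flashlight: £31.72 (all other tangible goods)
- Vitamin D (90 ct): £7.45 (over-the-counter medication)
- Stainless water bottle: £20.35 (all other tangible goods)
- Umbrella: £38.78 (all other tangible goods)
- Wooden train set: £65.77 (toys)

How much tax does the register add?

Acetaminophen (200 ct) £13.49: over-the-counter medication → 0% + 0% district = 0% → £0.00
LED flashlight £31.72: all other tangible goods → 6.75% + 2.5% district = 9.25% → £2.9341
Vitamin D (90 ct) £7.45: over-the-counter medication → 0% + 0% district = 0% → £0.00
Stainless water bottle £20.35: all other tangible goods → 6.75% + 2.5% district = 9.25% → £1.882375
Umbrella £38.78: all other tangible goods → 6.75% + 2.5% district = 9.25% → £3.58715
Wooden train set £65.77: toys → 9% + 0% district = 9% → £5.9193
Unrounded tax sum = £14.322925 → £14.32

£14.32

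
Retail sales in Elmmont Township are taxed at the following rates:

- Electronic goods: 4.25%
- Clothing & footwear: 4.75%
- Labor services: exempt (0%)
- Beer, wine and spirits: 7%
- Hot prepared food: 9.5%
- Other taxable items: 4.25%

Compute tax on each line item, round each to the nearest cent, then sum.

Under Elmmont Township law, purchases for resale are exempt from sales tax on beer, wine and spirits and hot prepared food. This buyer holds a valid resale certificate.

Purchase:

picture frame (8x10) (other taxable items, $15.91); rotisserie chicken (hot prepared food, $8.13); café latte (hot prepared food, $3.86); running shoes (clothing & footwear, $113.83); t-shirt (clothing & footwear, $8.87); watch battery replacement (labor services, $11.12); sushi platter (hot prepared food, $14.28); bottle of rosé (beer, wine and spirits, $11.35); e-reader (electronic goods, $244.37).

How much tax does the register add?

$16.90

Picture frame (8x10) $15.91: other taxable items → 4.25% → $0.68
Rotisserie chicken $8.13: hot prepared food, buyer-exempt → 0% → $0.00
Café latte $3.86: hot prepared food, buyer-exempt → 0% → $0.00
Running shoes $113.83: clothing & footwear → 4.75% → $5.41
T-shirt $8.87: clothing & footwear → 4.75% → $0.42
Watch battery replacement $11.12: labor services → 0% → $0.00
Sushi platter $14.28: hot prepared food, buyer-exempt → 0% → $0.00
Bottle of rosé $11.35: beer, wine and spirits, buyer-exempt → 0% → $0.00
E-reader $244.37: electronic goods → 4.25% → $10.39
Total tax = $0.68 + $5.41 + $0.42 + $10.39 = $16.90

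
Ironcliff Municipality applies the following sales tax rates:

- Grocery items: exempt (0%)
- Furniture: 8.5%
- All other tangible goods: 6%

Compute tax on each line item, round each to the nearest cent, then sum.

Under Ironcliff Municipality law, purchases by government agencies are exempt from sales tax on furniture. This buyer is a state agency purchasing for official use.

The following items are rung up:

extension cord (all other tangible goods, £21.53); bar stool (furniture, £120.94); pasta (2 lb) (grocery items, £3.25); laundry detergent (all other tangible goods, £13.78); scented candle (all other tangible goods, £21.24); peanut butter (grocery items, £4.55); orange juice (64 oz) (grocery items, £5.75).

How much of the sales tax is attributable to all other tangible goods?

Extension cord £21.53: all other tangible goods → 6% → £1.29
Laundry detergent £13.78: all other tangible goods → 6% → £0.83
Scented candle £21.24: all other tangible goods → 6% → £1.27
Tax on all other tangible goods = £1.29 + £0.83 + £1.27 = £3.39

£3.39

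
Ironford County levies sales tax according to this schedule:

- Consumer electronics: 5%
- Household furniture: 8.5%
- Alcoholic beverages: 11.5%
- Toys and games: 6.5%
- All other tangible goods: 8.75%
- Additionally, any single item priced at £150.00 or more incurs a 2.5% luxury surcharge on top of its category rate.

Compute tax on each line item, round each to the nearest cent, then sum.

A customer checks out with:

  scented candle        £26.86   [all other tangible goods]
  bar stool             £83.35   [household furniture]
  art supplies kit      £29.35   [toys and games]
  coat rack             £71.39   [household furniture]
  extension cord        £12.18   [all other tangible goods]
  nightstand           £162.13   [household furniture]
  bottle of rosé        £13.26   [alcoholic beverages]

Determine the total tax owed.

Scented candle £26.86: all other tangible goods → 8.75% → £2.35
Bar stool £83.35: household furniture → 8.5% → £7.08
Art supplies kit £29.35: toys and games → 6.5% → £1.91
Coat rack £71.39: household furniture → 8.5% → £6.07
Extension cord £12.18: all other tangible goods → 8.75% → £1.07
Nightstand £162.13: household furniture → 8.5% + 2.5% surcharge = 11% → £17.83
Bottle of rosé £13.26: alcoholic beverages → 11.5% → £1.52
Total tax = £2.35 + £7.08 + £1.91 + £6.07 + £1.07 + £17.83 + £1.52 = £37.83

£37.83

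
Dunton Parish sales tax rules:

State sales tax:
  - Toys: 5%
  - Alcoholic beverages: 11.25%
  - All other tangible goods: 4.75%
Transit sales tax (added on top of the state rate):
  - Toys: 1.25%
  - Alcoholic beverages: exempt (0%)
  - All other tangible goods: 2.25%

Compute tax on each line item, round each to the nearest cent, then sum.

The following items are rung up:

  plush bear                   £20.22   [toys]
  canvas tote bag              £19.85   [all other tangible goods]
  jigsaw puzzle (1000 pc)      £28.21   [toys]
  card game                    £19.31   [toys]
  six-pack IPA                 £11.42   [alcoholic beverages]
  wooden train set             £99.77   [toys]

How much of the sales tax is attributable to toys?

£10.47

Plush bear £20.22: toys → 5% + 1.25% transit = 6.25% → £1.26
Jigsaw puzzle (1000 pc) £28.21: toys → 5% + 1.25% transit = 6.25% → £1.76
Card game £19.31: toys → 5% + 1.25% transit = 6.25% → £1.21
Wooden train set £99.77: toys → 5% + 1.25% transit = 6.25% → £6.24
Tax on toys = £1.26 + £1.76 + £1.21 + £6.24 = £10.47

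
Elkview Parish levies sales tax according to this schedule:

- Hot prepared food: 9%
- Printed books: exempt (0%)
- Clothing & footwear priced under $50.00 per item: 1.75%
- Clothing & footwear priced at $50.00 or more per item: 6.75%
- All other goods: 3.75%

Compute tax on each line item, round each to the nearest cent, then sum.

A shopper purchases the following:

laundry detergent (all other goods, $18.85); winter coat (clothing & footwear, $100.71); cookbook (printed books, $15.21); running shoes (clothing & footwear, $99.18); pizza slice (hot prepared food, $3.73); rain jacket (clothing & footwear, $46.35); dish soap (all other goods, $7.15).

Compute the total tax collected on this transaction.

Laundry detergent $18.85: all other goods → 3.75% → $0.71
Winter coat $100.71: clothing & footwear, $50.00 or more → 6.75% → $6.80
Cookbook $15.21: printed books → 0% → $0.00
Running shoes $99.18: clothing & footwear, $50.00 or more → 6.75% → $6.69
Pizza slice $3.73: hot prepared food → 9% → $0.34
Rain jacket $46.35: clothing & footwear, under $50.00 → 1.75% → $0.81
Dish soap $7.15: all other goods → 3.75% → $0.27
Total tax = $0.71 + $6.80 + $6.69 + $0.34 + $0.81 + $0.27 = $15.62

$15.62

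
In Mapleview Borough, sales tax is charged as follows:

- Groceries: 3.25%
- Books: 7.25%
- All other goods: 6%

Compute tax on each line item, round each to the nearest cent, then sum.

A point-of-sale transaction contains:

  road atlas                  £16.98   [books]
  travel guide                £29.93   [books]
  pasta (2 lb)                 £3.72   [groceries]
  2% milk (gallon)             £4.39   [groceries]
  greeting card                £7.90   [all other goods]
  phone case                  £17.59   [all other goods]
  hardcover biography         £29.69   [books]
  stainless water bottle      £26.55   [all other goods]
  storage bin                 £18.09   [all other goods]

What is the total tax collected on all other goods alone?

£4.21

Greeting card £7.90: all other goods → 6% → £0.47
Phone case £17.59: all other goods → 6% → £1.06
Stainless water bottle £26.55: all other goods → 6% → £1.59
Storage bin £18.09: all other goods → 6% → £1.09
Tax on all other goods = £0.47 + £1.06 + £1.59 + £1.09 = £4.21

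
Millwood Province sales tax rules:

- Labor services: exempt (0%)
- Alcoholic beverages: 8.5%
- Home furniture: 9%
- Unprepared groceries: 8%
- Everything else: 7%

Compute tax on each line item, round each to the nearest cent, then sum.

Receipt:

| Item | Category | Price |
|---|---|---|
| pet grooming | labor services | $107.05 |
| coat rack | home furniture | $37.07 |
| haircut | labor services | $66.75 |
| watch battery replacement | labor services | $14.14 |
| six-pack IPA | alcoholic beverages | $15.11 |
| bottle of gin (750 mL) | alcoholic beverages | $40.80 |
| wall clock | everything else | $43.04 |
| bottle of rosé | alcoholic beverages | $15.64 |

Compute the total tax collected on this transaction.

$12.43

Pet grooming $107.05: labor services → 0% → $0.00
Coat rack $37.07: home furniture → 9% → $3.34
Haircut $66.75: labor services → 0% → $0.00
Watch battery replacement $14.14: labor services → 0% → $0.00
Six-pack IPA $15.11: alcoholic beverages → 8.5% → $1.28
Bottle of gin (750 mL) $40.80: alcoholic beverages → 8.5% → $3.47
Wall clock $43.04: everything else → 7% → $3.01
Bottle of rosé $15.64: alcoholic beverages → 8.5% → $1.33
Total tax = $3.34 + $1.28 + $3.47 + $3.01 + $1.33 = $12.43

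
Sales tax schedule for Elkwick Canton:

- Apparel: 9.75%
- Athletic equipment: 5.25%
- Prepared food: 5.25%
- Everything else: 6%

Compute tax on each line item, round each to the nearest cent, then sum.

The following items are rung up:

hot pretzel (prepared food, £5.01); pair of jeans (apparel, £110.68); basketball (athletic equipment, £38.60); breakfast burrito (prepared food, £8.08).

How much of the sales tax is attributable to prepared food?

Hot pretzel £5.01: prepared food → 5.25% → £0.26
Breakfast burrito £8.08: prepared food → 5.25% → £0.42
Tax on prepared food = £0.26 + £0.42 = £0.68

£0.68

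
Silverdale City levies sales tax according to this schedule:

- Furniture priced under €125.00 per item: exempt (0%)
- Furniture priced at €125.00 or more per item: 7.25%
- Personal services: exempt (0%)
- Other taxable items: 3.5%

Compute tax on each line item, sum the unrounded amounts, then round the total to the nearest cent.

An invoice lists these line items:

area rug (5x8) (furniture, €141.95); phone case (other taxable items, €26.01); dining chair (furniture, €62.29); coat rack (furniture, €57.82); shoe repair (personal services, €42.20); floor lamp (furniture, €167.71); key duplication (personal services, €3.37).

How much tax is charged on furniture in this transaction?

Area rug (5x8) €141.95: furniture, €125.00 or more → 7.25% → €10.291375
Dining chair €62.29: furniture, under €125.00 → 0% → €0.00
Coat rack €57.82: furniture, under €125.00 → 0% → €0.00
Floor lamp €167.71: furniture, €125.00 or more → 7.25% → €12.158975
Tax on furniture: unrounded sum = €22.45035 → €22.45

€22.45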